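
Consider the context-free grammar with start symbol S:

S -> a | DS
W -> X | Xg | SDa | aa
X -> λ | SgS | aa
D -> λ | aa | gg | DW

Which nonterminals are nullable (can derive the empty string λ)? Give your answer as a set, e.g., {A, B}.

Directly nullable (have an ε-rule): {D, X}.
W is nullable via W -> X (every symbol on the right is already known nullable).
Not nullable: S — each has a terminal in every rule's right-hand side or depends on a non-nullable symbol.

{D, W, X}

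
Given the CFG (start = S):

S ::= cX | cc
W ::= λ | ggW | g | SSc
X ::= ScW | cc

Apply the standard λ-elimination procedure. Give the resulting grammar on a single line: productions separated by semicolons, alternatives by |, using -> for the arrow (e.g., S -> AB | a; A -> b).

Nullable set: {W}.
Drop W -> λ.
W -> ggW: W nullable, giving gg | ggW.
X -> ScW: W nullable, giving Sc | ScW.
Unchanged (no nullable symbols): S -> cX; S -> cc; W -> SSc; W -> g; X -> cc.

S -> cX | cc; W -> g | gg | SSc | ggW; X -> Sc | cc | ScW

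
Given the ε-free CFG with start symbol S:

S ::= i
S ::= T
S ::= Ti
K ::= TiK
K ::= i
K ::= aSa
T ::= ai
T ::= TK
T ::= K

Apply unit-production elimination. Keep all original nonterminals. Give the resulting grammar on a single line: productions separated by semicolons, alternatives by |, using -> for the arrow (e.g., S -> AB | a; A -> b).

S -> i | TK | Ti | ai | TiK | aSa; K -> i | TiK | aSa; T -> i | TK | ai | TiK | aSa

Unit productions: S->T, T->K.
Unit pairs (A ⇒* B via units): (S,K), (S,T), (T,K).
S: inherits non-unit rules of {K, S, T} → TK | Ti | TiK | aSa | ai | i.
K: inherits non-unit rules of {K} → TiK | aSa | i.
T: inherits non-unit rules of {K, T} → TK | TiK | aSa | ai | i.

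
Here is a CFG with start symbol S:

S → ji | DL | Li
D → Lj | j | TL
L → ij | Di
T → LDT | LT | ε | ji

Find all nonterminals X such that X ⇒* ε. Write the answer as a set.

Directly nullable (have an ε-rule): {T}.
Not nullable: D, L, S — each has a terminal in every rule's right-hand side or depends on a non-nullable symbol.

{T}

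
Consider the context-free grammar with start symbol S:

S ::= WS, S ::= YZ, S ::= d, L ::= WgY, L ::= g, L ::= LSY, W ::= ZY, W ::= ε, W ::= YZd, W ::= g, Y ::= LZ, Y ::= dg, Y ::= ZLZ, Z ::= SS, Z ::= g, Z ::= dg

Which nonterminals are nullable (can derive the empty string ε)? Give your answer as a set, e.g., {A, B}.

Directly nullable (have an ε-rule): {W}.
Not nullable: L, S, Y, Z — each has a terminal in every rule's right-hand side or depends on a non-nullable symbol.

{W}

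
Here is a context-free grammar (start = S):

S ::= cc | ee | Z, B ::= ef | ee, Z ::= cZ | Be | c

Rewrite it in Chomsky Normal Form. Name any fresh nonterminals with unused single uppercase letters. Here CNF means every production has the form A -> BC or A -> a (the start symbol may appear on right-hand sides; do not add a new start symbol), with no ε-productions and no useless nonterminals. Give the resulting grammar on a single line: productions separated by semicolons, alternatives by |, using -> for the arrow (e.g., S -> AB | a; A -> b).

No ε-productions.
After unit-elimination: S -> c | Be | cZ | cc | ee; B -> ee | ef; Z -> c | Be | cZ.
TERM: introduce D -> c, A -> e, C -> f and substitute in every rule of length ≥2.

S -> c | AA | BA | DD | DZ; A -> e; B -> AA | AC; C -> f; D -> c; Z -> c | BA | DZ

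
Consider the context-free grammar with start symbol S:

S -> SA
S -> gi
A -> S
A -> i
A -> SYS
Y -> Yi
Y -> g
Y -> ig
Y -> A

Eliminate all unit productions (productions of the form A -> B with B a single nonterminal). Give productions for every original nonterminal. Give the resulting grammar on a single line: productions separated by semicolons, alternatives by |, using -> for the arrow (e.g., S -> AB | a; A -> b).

S -> SA | gi; A -> i | SA | gi | SYS; Y -> g | i | SA | Yi | gi | ig | SYS

Unit productions: A->S, Y->A.
Unit pairs (A ⇒* B via units): (A,S), (Y,A), (Y,S).
S: inherits non-unit rules of {S} → SA | gi.
A: inherits non-unit rules of {A, S} → SA | SYS | gi | i.
Y: inherits non-unit rules of {A, S, Y} → SA | SYS | Yi | g | gi | i | ig.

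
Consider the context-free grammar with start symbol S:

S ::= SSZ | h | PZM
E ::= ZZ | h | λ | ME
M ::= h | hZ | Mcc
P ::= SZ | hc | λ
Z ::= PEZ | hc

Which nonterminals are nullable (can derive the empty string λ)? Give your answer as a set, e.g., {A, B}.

{E, P}

Directly nullable (have an ε-rule): {E, P}.
Not nullable: M, S, Z — each has a terminal in every rule's right-hand side or depends on a non-nullable symbol.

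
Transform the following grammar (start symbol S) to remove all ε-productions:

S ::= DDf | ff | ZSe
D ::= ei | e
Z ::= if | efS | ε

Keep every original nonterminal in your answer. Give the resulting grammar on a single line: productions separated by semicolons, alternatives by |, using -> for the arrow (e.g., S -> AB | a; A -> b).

S -> Se | ff | DDf | ZSe; D -> e | ei; Z -> if | efS

Nullable set: {Z}.
S -> ZSe: Z nullable, giving Se | ZSe.
Drop Z -> ε.
Unchanged (no nullable symbols): S -> DDf; S -> ff; D -> e; D -> ei; Z -> efS; Z -> if.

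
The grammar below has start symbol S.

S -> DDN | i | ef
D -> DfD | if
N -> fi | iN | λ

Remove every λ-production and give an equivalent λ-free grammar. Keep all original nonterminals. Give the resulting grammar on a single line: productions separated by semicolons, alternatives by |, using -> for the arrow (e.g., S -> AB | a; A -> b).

S -> i | DD | ef | DDN; D -> if | DfD; N -> i | fi | iN

Nullable set: {N}.
S -> DDN: N nullable, giving DD | DDN.
Drop N -> λ.
N -> iN: N nullable, giving i | iN.
Unchanged (no nullable symbols): S -> ef; S -> i; D -> DfD; D -> if; N -> fi.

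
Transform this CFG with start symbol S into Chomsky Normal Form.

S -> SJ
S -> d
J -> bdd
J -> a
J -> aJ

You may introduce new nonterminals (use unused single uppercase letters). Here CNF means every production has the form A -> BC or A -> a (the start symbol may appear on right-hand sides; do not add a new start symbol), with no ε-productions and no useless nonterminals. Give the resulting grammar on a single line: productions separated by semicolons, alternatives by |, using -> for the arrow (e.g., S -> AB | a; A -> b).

No ε-productions.
No unit productions to eliminate.
TERM: introduce A -> a, B -> b, C -> d and substitute in every rule of length ≥2.
BIN: J -> BCC becomes J -> BD, D -> CC.

S -> d | SJ; A -> a; B -> b; C -> d; D -> CC; J -> a | AJ | BD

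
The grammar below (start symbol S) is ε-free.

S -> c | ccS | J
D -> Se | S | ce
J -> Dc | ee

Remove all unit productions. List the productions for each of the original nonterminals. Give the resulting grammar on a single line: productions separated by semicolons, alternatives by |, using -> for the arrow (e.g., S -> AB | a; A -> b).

Unit productions: D->S, S->J.
Unit pairs (A ⇒* B via units): (D,J), (D,S), (S,J).
S: inherits non-unit rules of {J, S} → Dc | c | ccS | ee.
D: inherits non-unit rules of {D, J, S} → Dc | Se | c | ccS | ce | ee.
J: inherits non-unit rules of {J} → Dc | ee.

S -> c | Dc | ee | ccS; D -> c | Dc | Se | ce | ee | ccS; J -> Dc | ee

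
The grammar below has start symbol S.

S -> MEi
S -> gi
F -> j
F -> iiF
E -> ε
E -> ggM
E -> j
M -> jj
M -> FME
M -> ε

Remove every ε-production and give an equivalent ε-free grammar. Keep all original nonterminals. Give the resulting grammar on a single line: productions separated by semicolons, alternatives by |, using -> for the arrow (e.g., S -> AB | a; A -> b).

Nullable set: {E, M}.
S -> MEi: M, E nullable, giving Ei | MEi | Mi | i.
Drop E -> ε.
E -> ggM: M nullable, giving gg | ggM.
Drop M -> ε.
M -> FME: M, E nullable, giving F | FE | FM | FME.
Unchanged (no nullable symbols): S -> gi; E -> j; F -> iiF; F -> j; M -> jj.

S -> i | Ei | Mi | gi | MEi; E -> j | gg | ggM; F -> j | iiF; M -> F | FE | FM | jj | FME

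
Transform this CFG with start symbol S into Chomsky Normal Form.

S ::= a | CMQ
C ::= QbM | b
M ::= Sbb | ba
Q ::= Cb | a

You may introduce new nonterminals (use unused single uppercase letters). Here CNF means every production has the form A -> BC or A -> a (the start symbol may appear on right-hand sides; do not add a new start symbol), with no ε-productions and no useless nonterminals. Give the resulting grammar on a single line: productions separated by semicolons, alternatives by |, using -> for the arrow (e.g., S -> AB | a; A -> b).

No ε-productions.
No unit productions to eliminate.
TERM: introduce B -> a, A -> b and substitute in every rule of length ≥2.
BIN: C -> QAM becomes C -> QD, D -> AM; M -> SAA becomes M -> SE, E -> AA; S -> CMQ becomes S -> CF, F -> MQ.

S -> a | CF; A -> b; B -> a; C -> b | QD; D -> AM; E -> AA; F -> MQ; M -> AB | SE; Q -> a | CA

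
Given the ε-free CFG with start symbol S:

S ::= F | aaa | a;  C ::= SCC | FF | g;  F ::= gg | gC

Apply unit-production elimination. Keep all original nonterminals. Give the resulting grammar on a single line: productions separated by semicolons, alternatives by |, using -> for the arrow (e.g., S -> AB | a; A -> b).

Unit productions: S->F.
Unit pairs (A ⇒* B via units): (S,F).
S: inherits non-unit rules of {F, S} → a | aaa | gC | gg.
C: inherits non-unit rules of {C} → FF | SCC | g.
F: inherits non-unit rules of {F} → gC | gg.

S -> a | gC | gg | aaa; C -> g | FF | SCC; F -> gC | gg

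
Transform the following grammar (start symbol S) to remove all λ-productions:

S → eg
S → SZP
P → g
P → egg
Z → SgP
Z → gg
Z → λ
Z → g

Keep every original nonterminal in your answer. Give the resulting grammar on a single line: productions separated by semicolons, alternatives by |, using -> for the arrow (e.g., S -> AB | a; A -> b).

Nullable set: {Z}.
S -> SZP: Z nullable, giving SP | SZP.
Drop Z -> λ.
Unchanged (no nullable symbols): S -> eg; P -> egg; P -> g; Z -> SgP; Z -> g; Z -> gg.

S -> SP | eg | SZP; P -> g | egg; Z -> g | gg | SgP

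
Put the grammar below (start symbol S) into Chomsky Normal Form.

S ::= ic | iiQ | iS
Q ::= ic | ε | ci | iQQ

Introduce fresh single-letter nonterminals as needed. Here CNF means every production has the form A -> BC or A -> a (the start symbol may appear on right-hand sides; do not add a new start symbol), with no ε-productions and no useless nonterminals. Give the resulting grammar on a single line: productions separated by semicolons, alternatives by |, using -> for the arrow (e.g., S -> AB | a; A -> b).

Nullable: {Q}; after ε-elimination: S -> iS | ic | ii | iiQ; Q -> i | ci | iQ | ic | iQQ.
No unit productions to eliminate.
TERM: introduce A -> c, B -> i and substitute in every rule of length ≥2.
BIN: Q -> BQQ becomes Q -> BC, C -> QQ; S -> BBQ becomes S -> BD, D -> BQ.

S -> BA | BB | BD | BS; A -> c; B -> i; C -> QQ; D -> BQ; Q -> i | AB | BA | BC | BQ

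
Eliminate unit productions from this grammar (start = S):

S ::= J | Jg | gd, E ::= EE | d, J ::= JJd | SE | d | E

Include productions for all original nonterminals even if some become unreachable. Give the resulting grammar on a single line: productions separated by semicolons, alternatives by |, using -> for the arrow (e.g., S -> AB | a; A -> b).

S -> d | EE | Jg | SE | gd | JJd; E -> d | EE; J -> d | EE | SE | JJd

Unit productions: J->E, S->J.
Unit pairs (A ⇒* B via units): (J,E), (S,E), (S,J).
S: inherits non-unit rules of {E, J, S} → EE | JJd | Jg | SE | d | gd.
E: inherits non-unit rules of {E} → EE | d.
J: inherits non-unit rules of {E, J} → EE | JJd | SE | d.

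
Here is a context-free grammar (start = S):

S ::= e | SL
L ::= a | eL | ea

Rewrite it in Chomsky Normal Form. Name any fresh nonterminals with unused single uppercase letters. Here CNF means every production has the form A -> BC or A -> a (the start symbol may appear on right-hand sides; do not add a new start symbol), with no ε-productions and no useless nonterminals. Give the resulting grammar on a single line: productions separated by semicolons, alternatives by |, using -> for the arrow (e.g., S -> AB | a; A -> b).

No ε-productions.
No unit productions to eliminate.
TERM: introduce B -> a, A -> e and substitute in every rule of length ≥2.

S -> e | SL; A -> e; B -> a; L -> a | AB | AL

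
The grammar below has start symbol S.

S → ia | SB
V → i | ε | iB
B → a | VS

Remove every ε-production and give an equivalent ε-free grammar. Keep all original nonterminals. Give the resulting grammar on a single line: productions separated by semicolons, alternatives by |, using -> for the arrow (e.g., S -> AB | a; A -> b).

Nullable set: {V}.
B -> VS: V nullable, giving S | VS.
Drop V -> ε.
Unchanged (no nullable symbols): S -> SB; S -> ia; B -> a; V -> i; V -> iB.

S -> SB | ia; B -> S | a | VS; V -> i | iB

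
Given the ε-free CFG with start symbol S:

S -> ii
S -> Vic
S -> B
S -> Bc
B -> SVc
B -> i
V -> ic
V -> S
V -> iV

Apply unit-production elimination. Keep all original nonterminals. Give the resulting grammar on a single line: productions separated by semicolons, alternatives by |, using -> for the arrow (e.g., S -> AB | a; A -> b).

S -> i | Bc | ii | SVc | Vic; B -> i | SVc; V -> i | Bc | iV | ic | ii | SVc | Vic

Unit productions: S->B, V->S.
Unit pairs (A ⇒* B via units): (S,B), (V,B), (V,S).
S: inherits non-unit rules of {B, S} → Bc | SVc | Vic | i | ii.
B: inherits non-unit rules of {B} → SVc | i.
V: inherits non-unit rules of {B, S, V} → Bc | SVc | Vic | i | iV | ic | ii.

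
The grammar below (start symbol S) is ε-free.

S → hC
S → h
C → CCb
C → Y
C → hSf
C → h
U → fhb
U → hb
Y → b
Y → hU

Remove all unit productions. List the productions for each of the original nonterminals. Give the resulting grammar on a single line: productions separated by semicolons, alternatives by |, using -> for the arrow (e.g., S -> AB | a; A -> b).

S -> h | hC; C -> b | h | hU | CCb | hSf; U -> hb | fhb; Y -> b | hU

Unit productions: C->Y.
Unit pairs (A ⇒* B via units): (C,Y).
S: inherits non-unit rules of {S} → h | hC.
C: inherits non-unit rules of {C, Y} → CCb | b | h | hSf | hU.
U: inherits non-unit rules of {U} → fhb | hb.
Y: inherits non-unit rules of {Y} → b | hU.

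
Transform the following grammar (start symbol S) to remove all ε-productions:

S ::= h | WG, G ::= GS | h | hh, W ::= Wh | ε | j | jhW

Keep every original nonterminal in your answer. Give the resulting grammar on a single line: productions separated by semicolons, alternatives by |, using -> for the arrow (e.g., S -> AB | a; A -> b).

Nullable set: {W}.
S -> WG: W nullable, giving G | WG.
Drop W -> ε.
W -> Wh: W nullable, giving Wh | h.
W -> jhW: W nullable, giving jh | jhW.
Unchanged (no nullable symbols): S -> h; G -> GS; G -> h; G -> hh; W -> j.

S -> G | h | WG; G -> h | GS | hh; W -> h | j | Wh | jh | jhW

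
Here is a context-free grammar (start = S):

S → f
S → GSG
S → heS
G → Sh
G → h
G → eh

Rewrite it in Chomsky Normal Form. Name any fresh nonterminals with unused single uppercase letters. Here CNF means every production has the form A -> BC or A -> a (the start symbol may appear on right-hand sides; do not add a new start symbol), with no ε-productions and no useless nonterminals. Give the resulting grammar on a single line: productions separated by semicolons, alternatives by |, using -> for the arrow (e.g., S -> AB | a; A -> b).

S -> f | AC | GD; A -> h; B -> e; C -> BS; D -> SG; G -> h | BA | SA

No ε-productions.
No unit productions to eliminate.
TERM: introduce B -> e, A -> h and substitute in every rule of length ≥2.
BIN: S -> ABS becomes S -> AC, C -> BS; S -> GSG becomes S -> GD, D -> SG.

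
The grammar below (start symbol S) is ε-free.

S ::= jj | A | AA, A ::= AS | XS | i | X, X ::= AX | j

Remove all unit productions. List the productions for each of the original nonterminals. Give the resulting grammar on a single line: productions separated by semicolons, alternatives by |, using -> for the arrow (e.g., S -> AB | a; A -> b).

Unit productions: A->X, S->A.
Unit pairs (A ⇒* B via units): (A,X), (S,A), (S,X).
S: inherits non-unit rules of {A, S, X} → AA | AS | AX | XS | i | j | jj.
A: inherits non-unit rules of {A, X} → AS | AX | XS | i | j.
X: inherits non-unit rules of {X} → AX | j.

S -> i | j | AA | AS | AX | XS | jj; A -> i | j | AS | AX | XS; X -> j | AX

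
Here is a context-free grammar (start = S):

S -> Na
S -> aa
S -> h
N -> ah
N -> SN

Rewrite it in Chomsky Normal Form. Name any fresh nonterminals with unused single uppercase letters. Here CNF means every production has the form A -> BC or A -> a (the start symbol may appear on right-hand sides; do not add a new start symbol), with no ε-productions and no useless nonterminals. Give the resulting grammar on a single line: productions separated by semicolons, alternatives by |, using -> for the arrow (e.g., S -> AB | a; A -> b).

No ε-productions.
No unit productions to eliminate.
TERM: introduce A -> a, B -> h and substitute in every rule of length ≥2.

S -> h | AA | NA; A -> a; B -> h; N -> AB | SN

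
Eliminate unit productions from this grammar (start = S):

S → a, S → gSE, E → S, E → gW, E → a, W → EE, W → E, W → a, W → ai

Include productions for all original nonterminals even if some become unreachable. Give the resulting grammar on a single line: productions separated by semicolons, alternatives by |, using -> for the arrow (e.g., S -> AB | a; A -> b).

S -> a | gSE; E -> a | gW | gSE; W -> a | EE | ai | gW | gSE

Unit productions: E->S, W->E.
Unit pairs (A ⇒* B via units): (E,S), (W,E), (W,S).
S: inherits non-unit rules of {S} → a | gSE.
E: inherits non-unit rules of {E, S} → a | gSE | gW.
W: inherits non-unit rules of {E, S, W} → EE | a | ai | gSE | gW.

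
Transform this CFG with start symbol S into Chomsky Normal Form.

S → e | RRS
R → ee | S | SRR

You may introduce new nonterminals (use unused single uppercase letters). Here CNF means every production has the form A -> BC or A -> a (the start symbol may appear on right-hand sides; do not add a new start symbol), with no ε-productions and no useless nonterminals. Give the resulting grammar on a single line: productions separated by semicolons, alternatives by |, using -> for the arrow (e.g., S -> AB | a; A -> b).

S -> e | RD; A -> e; B -> RS; C -> RR; D -> RS; R -> e | AA | RB | SC

No ε-productions.
After unit-elimination: S -> e | RRS; R -> e | ee | RRS | SRR.
TERM: introduce A -> e and substitute in every rule of length ≥2.
BIN: R -> RRS becomes R -> RB, B -> RS; R -> SRR becomes R -> SC, C -> RR; S -> RRS becomes S -> RD, D -> RS.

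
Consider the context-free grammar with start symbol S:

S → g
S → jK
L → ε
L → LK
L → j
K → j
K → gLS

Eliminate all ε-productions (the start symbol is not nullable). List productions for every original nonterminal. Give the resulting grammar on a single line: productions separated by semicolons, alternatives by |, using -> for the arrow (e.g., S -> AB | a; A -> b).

Nullable set: {L}.
K -> gLS: L nullable, giving gLS | gS.
Drop L -> ε.
L -> LK: L nullable, giving K | LK.
Unchanged (no nullable symbols): S -> g; S -> jK; K -> j; L -> j.

S -> g | jK; K -> j | gS | gLS; L -> K | j | LK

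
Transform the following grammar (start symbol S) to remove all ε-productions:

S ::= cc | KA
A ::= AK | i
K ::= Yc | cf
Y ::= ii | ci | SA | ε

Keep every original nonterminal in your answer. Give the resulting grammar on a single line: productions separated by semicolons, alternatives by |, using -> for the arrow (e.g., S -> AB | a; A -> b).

S -> KA | cc; A -> i | AK; K -> c | Yc | cf; Y -> SA | ci | ii

Nullable set: {Y}.
K -> Yc: Y nullable, giving Yc | c.
Drop Y -> ε.
Unchanged (no nullable symbols): S -> KA; S -> cc; A -> AK; A -> i; K -> cf; Y -> SA; Y -> ci; Y -> ii.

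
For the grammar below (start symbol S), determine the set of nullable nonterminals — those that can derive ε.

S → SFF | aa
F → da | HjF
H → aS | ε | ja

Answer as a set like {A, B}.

Directly nullable (have an ε-rule): {H}.
Not nullable: F, S — each has a terminal in every rule's right-hand side or depends on a non-nullable symbol.

{H}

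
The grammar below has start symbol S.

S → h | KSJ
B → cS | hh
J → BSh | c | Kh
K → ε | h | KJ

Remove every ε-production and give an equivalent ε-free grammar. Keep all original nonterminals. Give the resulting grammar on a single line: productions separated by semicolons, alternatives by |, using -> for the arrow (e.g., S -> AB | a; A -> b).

S -> h | SJ | KSJ; B -> cS | hh; J -> c | h | Kh | BSh; K -> J | h | KJ

Nullable set: {K}.
S -> KSJ: K nullable, giving KSJ | SJ.
J -> Kh: K nullable, giving Kh | h.
Drop K -> ε.
K -> KJ: K nullable, giving J | KJ.
Unchanged (no nullable symbols): S -> h; B -> cS; B -> hh; J -> BSh; J -> c; K -> h.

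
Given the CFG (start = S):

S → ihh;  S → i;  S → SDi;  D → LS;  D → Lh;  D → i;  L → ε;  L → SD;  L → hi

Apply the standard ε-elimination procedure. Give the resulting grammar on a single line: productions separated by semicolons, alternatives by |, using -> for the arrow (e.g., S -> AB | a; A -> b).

Nullable set: {L}.
D -> LS: L nullable, giving LS | S.
D -> Lh: L nullable, giving Lh | h.
Drop L -> ε.
Unchanged (no nullable symbols): S -> SDi; S -> i; S -> ihh; D -> i; L -> SD; L -> hi.

S -> i | SDi | ihh; D -> S | h | i | LS | Lh; L -> SD | hi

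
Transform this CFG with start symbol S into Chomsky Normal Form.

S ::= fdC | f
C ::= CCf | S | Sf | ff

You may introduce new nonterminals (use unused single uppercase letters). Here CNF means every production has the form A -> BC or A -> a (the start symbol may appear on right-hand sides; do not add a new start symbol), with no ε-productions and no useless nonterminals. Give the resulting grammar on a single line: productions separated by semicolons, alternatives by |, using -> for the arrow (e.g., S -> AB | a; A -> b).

S -> f | AF; A -> f; B -> d; C -> f | AA | AD | CE | SA; D -> BC; E -> CA; F -> BC

No ε-productions.
After unit-elimination: S -> f | fdC; C -> f | Sf | ff | CCf | fdC.
TERM: introduce B -> d, A -> f and substitute in every rule of length ≥2.
BIN: C -> ABC becomes C -> AD, D -> BC; C -> CCA becomes C -> CE, E -> CA; S -> ABC becomes S -> AF, F -> BC.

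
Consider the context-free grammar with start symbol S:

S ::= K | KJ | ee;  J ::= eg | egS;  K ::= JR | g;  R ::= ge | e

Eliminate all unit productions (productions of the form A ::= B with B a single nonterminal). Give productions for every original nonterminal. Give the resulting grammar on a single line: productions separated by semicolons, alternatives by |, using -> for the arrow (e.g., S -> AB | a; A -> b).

S -> g | JR | KJ | ee; J -> eg | egS; K -> g | JR; R -> e | ge

Unit productions: S->K.
Unit pairs (A ⇒* B via units): (S,K).
S: inherits non-unit rules of {K, S} → JR | KJ | ee | g.
J: inherits non-unit rules of {J} → eg | egS.
K: inherits non-unit rules of {K} → JR | g.
R: inherits non-unit rules of {R} → e | ge.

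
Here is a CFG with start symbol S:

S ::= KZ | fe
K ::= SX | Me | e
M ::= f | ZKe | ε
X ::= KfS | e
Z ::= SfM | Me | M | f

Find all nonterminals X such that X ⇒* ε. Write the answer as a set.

Directly nullable (have an ε-rule): {M}.
Z is nullable via Z -> M (every symbol on the right is already known nullable).
Not nullable: K, S, X — each has a terminal in every rule's right-hand side or depends on a non-nullable symbol.

{M, Z}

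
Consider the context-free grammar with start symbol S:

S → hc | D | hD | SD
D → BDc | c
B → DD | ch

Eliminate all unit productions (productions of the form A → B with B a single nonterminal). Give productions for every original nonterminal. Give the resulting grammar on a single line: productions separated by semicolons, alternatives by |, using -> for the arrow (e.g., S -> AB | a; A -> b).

S -> c | SD | hD | hc | BDc; B -> DD | ch; D -> c | BDc

Unit productions: S->D.
Unit pairs (A ⇒* B via units): (S,D).
S: inherits non-unit rules of {D, S} → BDc | SD | c | hD | hc.
B: inherits non-unit rules of {B} → DD | ch.
D: inherits non-unit rules of {D} → BDc | c.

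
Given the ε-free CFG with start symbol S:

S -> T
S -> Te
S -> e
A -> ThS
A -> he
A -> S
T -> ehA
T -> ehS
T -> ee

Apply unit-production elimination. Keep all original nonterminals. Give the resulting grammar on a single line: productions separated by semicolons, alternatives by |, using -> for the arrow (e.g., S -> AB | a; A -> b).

S -> e | Te | ee | ehA | ehS; A -> e | Te | ee | he | ThS | ehA | ehS; T -> ee | ehA | ehS

Unit productions: A->S, S->T.
Unit pairs (A ⇒* B via units): (A,S), (A,T), (S,T).
S: inherits non-unit rules of {S, T} → Te | e | ee | ehA | ehS.
A: inherits non-unit rules of {A, S, T} → Te | ThS | e | ee | ehA | ehS | he.
T: inherits non-unit rules of {T} → ee | ehA | ehS.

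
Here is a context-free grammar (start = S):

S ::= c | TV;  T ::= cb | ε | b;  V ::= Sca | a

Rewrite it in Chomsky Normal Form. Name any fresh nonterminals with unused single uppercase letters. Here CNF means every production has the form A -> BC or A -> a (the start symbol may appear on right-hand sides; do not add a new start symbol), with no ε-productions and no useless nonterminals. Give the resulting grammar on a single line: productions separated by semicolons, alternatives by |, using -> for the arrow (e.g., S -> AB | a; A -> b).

Nullable: {T}; after ε-elimination: S -> V | c | TV; T -> b | cb; V -> a | Sca.
After unit-elimination: S -> a | c | TV | Sca; T -> b | cb; V -> a | Sca.
TERM: introduce B -> a, C -> b, A -> c and substitute in every rule of length ≥2.
BIN: S -> SAB becomes S -> SD, D -> AB; V -> SAB becomes V -> SE, E -> AB.

S -> a | c | SD | TV; A -> c; B -> a; C -> b; D -> AB; E -> AB; T -> b | AC; V -> a | SE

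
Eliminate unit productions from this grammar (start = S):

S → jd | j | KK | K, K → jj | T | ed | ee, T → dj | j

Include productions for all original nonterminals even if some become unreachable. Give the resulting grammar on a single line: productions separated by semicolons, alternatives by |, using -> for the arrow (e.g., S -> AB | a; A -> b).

S -> j | KK | dj | ed | ee | jd | jj; K -> j | dj | ed | ee | jj; T -> j | dj

Unit productions: K->T, S->K.
Unit pairs (A ⇒* B via units): (K,T), (S,K), (S,T).
S: inherits non-unit rules of {K, S, T} → KK | dj | ed | ee | j | jd | jj.
K: inherits non-unit rules of {K, T} → dj | ed | ee | j | jj.
T: inherits non-unit rules of {T} → dj | j.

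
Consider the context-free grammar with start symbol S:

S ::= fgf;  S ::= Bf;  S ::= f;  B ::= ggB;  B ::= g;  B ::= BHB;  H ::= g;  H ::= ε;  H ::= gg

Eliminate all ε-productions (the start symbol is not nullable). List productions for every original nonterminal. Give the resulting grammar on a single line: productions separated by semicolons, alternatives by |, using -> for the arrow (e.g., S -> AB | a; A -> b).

Nullable set: {H}.
B -> BHB: H nullable, giving BB | BHB.
Drop H -> ε.
Unchanged (no nullable symbols): S -> Bf; S -> f; S -> fgf; B -> g; B -> ggB; H -> g; H -> gg.

S -> f | Bf | fgf; B -> g | BB | BHB | ggB; H -> g | gg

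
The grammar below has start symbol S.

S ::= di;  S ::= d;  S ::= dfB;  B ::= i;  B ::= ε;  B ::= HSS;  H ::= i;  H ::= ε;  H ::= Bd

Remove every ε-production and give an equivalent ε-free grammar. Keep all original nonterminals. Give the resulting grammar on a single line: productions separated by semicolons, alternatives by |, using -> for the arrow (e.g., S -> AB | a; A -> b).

Nullable set: {B, H}.
S -> dfB: B nullable, giving df | dfB.
Drop B -> ε.
B -> HSS: H nullable, giving HSS | SS.
Drop H -> ε.
H -> Bd: B nullable, giving Bd | d.
Unchanged (no nullable symbols): S -> d; S -> di; B -> i; H -> i.

S -> d | df | di | dfB; B -> i | SS | HSS; H -> d | i | Bd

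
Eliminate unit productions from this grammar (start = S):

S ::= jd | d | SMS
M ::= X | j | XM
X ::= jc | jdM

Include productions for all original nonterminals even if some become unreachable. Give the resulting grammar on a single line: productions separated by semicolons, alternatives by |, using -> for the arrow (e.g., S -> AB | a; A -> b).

Unit productions: M->X.
Unit pairs (A ⇒* B via units): (M,X).
S: inherits non-unit rules of {S} → SMS | d | jd.
M: inherits non-unit rules of {M, X} → XM | j | jc | jdM.
X: inherits non-unit rules of {X} → jc | jdM.

S -> d | jd | SMS; M -> j | XM | jc | jdM; X -> jc | jdM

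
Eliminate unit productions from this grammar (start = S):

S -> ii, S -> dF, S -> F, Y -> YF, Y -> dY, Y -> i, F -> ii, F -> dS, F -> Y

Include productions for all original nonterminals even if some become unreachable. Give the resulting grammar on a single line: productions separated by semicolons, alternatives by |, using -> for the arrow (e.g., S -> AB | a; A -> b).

Unit productions: F->Y, S->F.
Unit pairs (A ⇒* B via units): (F,Y), (S,F), (S,Y).
S: inherits non-unit rules of {F, S, Y} → YF | dF | dS | dY | i | ii.
F: inherits non-unit rules of {F, Y} → YF | dS | dY | i | ii.
Y: inherits non-unit rules of {Y} → YF | dY | i.

S -> i | YF | dF | dS | dY | ii; F -> i | YF | dS | dY | ii; Y -> i | YF | dY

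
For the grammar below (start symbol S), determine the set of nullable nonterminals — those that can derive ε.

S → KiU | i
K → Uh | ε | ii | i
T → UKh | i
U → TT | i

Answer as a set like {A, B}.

Directly nullable (have an ε-rule): {K}.
Not nullable: S, T, U — each has a terminal in every rule's right-hand side or depends on a non-nullable symbol.

{K}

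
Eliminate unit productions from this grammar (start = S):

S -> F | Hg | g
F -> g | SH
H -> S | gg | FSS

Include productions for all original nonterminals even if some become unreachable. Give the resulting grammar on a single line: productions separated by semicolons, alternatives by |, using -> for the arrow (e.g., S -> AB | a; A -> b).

S -> g | Hg | SH; F -> g | SH; H -> g | Hg | SH | gg | FSS

Unit productions: H->S, S->F.
Unit pairs (A ⇒* B via units): (H,F), (H,S), (S,F).
S: inherits non-unit rules of {F, S} → Hg | SH | g.
F: inherits non-unit rules of {F} → SH | g.
H: inherits non-unit rules of {F, H, S} → FSS | Hg | SH | g | gg.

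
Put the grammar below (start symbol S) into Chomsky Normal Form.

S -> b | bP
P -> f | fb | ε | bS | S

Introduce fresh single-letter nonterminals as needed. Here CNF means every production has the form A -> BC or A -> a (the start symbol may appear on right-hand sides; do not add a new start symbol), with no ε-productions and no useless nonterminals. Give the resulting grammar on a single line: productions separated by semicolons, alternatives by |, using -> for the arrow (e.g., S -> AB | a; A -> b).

S -> b | AP; A -> b; B -> f; P -> b | f | AP | AS | BA

Nullable: {P}; after ε-elimination: S -> b | bP; P -> S | f | bS | fb.
After unit-elimination: S -> b | bP; P -> b | f | bP | bS | fb.
TERM: introduce A -> b, B -> f and substitute in every rule of length ≥2.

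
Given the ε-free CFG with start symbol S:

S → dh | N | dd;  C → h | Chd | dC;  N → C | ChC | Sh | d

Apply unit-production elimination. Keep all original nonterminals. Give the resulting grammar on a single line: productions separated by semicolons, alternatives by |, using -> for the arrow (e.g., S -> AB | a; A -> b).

Unit productions: N->C, S->N.
Unit pairs (A ⇒* B via units): (N,C), (S,C), (S,N).
S: inherits non-unit rules of {C, N, S} → ChC | Chd | Sh | d | dC | dd | dh | h.
C: inherits non-unit rules of {C} → Chd | dC | h.
N: inherits non-unit rules of {C, N} → ChC | Chd | Sh | d | dC | h.

S -> d | h | Sh | dC | dd | dh | ChC | Chd; C -> h | dC | Chd; N -> d | h | Sh | dC | ChC | Chd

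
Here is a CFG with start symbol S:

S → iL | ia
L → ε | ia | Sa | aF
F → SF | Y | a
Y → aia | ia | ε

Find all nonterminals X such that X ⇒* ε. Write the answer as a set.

Directly nullable (have an ε-rule): {L, Y}.
F is nullable via F -> Y (every symbol on the right is already known nullable).
Not nullable: S — each has a terminal in every rule's right-hand side or depends on a non-nullable symbol.

{F, L, Y}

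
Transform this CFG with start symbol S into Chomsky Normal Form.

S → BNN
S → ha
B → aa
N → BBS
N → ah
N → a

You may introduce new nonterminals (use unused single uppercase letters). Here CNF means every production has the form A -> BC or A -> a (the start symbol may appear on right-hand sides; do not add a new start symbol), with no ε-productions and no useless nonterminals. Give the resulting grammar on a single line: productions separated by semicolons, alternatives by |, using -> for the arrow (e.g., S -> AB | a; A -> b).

S -> BE | CA; A -> a; B -> AA; C -> h; D -> BS; E -> NN; N -> a | AC | BD

No ε-productions.
No unit productions to eliminate.
TERM: introduce A -> a, C -> h and substitute in every rule of length ≥2.
BIN: N -> BBS becomes N -> BD, D -> BS; S -> BNN becomes S -> BE, E -> NN.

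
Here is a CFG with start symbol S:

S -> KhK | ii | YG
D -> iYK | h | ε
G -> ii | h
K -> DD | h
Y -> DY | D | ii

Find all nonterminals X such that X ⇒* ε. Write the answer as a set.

Directly nullable (have an ε-rule): {D}.
K is nullable via K -> DD (every symbol on the right is already known nullable).
Y is nullable via Y -> D (every symbol on the right is already known nullable).
Not nullable: G, S — each has a terminal in every rule's right-hand side or depends on a non-nullable symbol.

{D, K, Y}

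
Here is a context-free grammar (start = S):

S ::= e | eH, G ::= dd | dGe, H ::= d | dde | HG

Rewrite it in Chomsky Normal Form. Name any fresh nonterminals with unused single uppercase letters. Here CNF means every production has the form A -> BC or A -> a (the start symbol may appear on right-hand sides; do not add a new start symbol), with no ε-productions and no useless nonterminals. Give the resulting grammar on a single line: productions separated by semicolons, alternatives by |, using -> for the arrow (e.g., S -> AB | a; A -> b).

S -> e | BH; A -> d; B -> e; C -> GB; D -> AB; G -> AA | AC; H -> d | AD | HG

No ε-productions.
No unit productions to eliminate.
TERM: introduce A -> d, B -> e and substitute in every rule of length ≥2.
BIN: G -> AGB becomes G -> AC, C -> GB; H -> AAB becomes H -> AD, D -> AB.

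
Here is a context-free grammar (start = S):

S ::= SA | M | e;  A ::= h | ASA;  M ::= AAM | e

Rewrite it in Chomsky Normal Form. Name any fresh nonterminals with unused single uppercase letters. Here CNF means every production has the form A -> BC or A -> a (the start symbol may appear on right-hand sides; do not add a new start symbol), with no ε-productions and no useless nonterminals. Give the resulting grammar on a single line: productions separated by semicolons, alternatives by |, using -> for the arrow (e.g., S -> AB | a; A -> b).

S -> e | AD | SA; A -> h | AB; B -> SA; C -> AM; D -> AM; M -> e | AC

No ε-productions.
After unit-elimination: S -> e | SA | AAM; A -> h | ASA; M -> e | AAM.
BIN: A -> ASA becomes A -> AB, B -> SA; M -> AAM becomes M -> AC, C -> AM; S -> AAM becomes S -> AD, D -> AM.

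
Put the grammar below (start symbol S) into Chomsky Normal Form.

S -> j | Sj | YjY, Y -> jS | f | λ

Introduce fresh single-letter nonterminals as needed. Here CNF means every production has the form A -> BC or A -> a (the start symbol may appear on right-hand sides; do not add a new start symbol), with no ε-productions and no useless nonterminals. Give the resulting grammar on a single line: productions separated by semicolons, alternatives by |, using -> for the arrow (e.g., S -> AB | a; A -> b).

Nullable: {Y}; after ε-elimination: S -> j | Sj | Yj | jY | YjY; Y -> f | jS.
No unit productions to eliminate.
TERM: introduce A -> j and substitute in every rule of length ≥2.
BIN: S -> YAY becomes S -> YB, B -> AY.

S -> j | AY | SA | YA | YB; A -> j; B -> AY; Y -> f | AS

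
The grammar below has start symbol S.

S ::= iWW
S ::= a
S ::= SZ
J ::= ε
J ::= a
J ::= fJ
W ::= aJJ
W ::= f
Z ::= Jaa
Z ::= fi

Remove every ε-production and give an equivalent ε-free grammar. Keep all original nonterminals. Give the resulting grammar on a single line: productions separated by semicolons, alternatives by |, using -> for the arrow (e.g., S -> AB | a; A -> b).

Nullable set: {J}.
Drop J -> ε.
J -> fJ: J nullable, giving f | fJ.
W -> aJJ: J, J nullable, giving a | aJ | aJJ.
Z -> Jaa: J nullable, giving Jaa | aa.
Unchanged (no nullable symbols): S -> SZ; S -> a; S -> iWW; J -> a; W -> f; Z -> fi.

S -> a | SZ | iWW; J -> a | f | fJ; W -> a | f | aJ | aJJ; Z -> aa | fi | Jaa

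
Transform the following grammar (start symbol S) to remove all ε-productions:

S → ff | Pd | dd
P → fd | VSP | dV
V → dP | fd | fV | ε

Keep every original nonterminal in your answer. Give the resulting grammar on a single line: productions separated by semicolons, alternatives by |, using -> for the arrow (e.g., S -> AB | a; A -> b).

S -> Pd | dd | ff; P -> d | SP | dV | fd | VSP; V -> f | dP | fV | fd

Nullable set: {V}.
P -> VSP: V nullable, giving SP | VSP.
P -> dV: V nullable, giving d | dV.
Drop V -> ε.
V -> fV: V nullable, giving f | fV.
Unchanged (no nullable symbols): S -> Pd; S -> dd; S -> ff; P -> fd; V -> dP; V -> fd.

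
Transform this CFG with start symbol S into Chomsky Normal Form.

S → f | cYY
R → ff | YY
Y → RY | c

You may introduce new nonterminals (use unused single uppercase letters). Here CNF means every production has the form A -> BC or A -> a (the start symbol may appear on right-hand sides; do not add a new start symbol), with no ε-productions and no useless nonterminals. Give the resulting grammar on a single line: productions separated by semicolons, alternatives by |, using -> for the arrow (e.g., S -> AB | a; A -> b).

No ε-productions.
No unit productions to eliminate.
TERM: introduce B -> c, A -> f and substitute in every rule of length ≥2.
BIN: S -> BYY becomes S -> BC, C -> YY.

S -> f | BC; A -> f; B -> c; C -> YY; R -> AA | YY; Y -> c | RY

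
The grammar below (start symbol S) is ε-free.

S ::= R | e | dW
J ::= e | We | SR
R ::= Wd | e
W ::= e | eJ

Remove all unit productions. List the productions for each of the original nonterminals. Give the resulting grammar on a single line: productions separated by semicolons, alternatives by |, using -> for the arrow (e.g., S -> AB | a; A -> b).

Unit productions: S->R.
Unit pairs (A ⇒* B via units): (S,R).
S: inherits non-unit rules of {R, S} → Wd | dW | e.
J: inherits non-unit rules of {J} → SR | We | e.
R: inherits non-unit rules of {R} → Wd | e.
W: inherits non-unit rules of {W} → e | eJ.

S -> e | Wd | dW; J -> e | SR | We; R -> e | Wd; W -> e | eJ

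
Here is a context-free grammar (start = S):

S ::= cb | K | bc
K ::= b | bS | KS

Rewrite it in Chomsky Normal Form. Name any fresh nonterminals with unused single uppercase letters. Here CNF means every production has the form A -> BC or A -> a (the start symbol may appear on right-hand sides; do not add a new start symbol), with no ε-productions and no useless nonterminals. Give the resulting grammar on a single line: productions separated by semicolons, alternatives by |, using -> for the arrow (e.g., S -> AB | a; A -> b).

No ε-productions.
After unit-elimination: S -> b | KS | bS | bc | cb; K -> b | KS | bS.
TERM: introduce A -> b, B -> c and substitute in every rule of length ≥2.

S -> b | AB | AS | BA | KS; A -> b; B -> c; K -> b | AS | KS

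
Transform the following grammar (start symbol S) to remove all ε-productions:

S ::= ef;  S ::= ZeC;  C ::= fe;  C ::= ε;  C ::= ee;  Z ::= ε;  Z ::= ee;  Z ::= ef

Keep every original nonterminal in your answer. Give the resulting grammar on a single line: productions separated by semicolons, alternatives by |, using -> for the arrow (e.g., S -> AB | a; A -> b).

Nullable set: {C, Z}.
S -> ZeC: Z, C nullable, giving Ze | ZeC | e | eC.
Drop C -> ε.
Drop Z -> ε.
Unchanged (no nullable symbols): S -> ef; C -> ee; C -> fe; Z -> ee; Z -> ef.

S -> e | Ze | eC | ef | ZeC; C -> ee | fe; Z -> ee | ef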